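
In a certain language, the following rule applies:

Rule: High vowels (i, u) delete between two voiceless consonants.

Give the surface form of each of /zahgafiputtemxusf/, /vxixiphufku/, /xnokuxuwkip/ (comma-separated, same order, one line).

/zahgafiputtemxusf/: /i/ is a high vowel flanked by voiceless consonants /f/ and /p/, so it deletes. /u/ is a high vowel flanked by voiceless consonants /p/ and /t/, so it deletes. /u/ is a high vowel flanked by voiceless consonants /x/ and /s/, so it deletes. → [zahgafpttemxsf].
/vxixiphufku/: /i/ is a high vowel flanked by voiceless consonants /x/ and /x/, so it deletes. /i/ is a high vowel flanked by voiceless consonants /x/ and /p/, so it deletes. /u/ is a high vowel flanked by voiceless consonants /h/ and /f/, so it deletes. → [vxxphfku].
/xnokuxuwkip/: /u/ is a high vowel flanked by voiceless consonants /k/ and /x/, so it deletes. /i/ is a high vowel flanked by voiceless consonants /k/ and /p/, so it deletes. → [xnokxuwkp].

zahgafpttemxsf, vxxphfku, xnokxuwkp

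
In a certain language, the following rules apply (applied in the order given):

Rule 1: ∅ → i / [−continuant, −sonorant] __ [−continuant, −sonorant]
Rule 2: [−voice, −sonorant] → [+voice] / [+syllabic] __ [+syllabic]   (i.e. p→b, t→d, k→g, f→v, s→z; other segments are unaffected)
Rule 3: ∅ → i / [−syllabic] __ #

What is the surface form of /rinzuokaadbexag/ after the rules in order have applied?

Rule 1 (stop-cluster i-epenthesis): /d/ and /b/ form a stop–stop cluster, so [i] is inserted between them. /rinzuokaadbexag/ → rinzuokaadibexag.
Rule 2 (intervocalic voicing): /k/ is a voiceless obstruent between vowels /o/ and /a/, so it voices to [g]. /rinzuokaadibexag/ → rinzuogaadibexag.
Rule 3 (final i-epenthesis): the form ends in the consonant /g/, so [i] is inserted word-finally. /rinzuogaadibexag/ → rinzuogaadibexagi.

rinzuogaadibexagi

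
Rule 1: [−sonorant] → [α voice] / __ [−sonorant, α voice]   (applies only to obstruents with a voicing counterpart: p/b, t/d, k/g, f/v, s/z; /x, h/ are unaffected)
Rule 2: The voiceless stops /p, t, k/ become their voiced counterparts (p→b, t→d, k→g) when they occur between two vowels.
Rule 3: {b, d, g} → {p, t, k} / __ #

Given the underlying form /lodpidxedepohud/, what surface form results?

Rule 1 (regressive voicing assimilation): /d/ precedes the voiceless obstruent /p/, so it devoices to [t] by assimilation. /d/ precedes the voiceless obstruent /x/, so it devoices to [t] by assimilation. /lodpidxedepohud/ → lotpitxedepohud.
Rule 2 (intervocalic voicing): /p/ is a voiceless stop between vowels /e/ and /o/, so it voices to [b]. /lotpitxedepohud/ → lotpitxedebohud.
Rule 3 (final devoicing): /d/ is a voiced stop in word-final position, so it devoices to [t]. /lotpitxedebohud/ → lotpitxedebohut.

lotpitxedebohut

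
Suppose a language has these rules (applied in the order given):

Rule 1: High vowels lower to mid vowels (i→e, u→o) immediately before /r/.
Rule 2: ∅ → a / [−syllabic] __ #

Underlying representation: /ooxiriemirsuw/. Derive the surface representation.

ooxeriemersuwa

Rule 1 (pre-rhotic lowering): /i/ is a high vowel immediately before /r/, so it lowers to [e]. /i/ is a high vowel immediately before /r/, so it lowers to [e]. /ooxiriemirsuw/ → ooxeriemersuw.
Rule 2 (final a-epenthesis): the form ends in the consonant /w/, so [a] is inserted word-finally. /ooxeriemersuw/ → ooxeriemersuwa.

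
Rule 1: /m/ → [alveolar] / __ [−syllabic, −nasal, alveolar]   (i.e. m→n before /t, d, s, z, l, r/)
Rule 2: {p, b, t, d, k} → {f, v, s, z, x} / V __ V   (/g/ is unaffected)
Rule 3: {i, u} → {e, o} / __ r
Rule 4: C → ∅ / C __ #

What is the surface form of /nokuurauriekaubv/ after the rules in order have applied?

Rule 1 (nasal place assimilation): no segment meets the environment; /nokuurauriekaubv/ is unchanged.
Rule 2 (intervocalic spirantization): /k/ is a stop between vowels /o/ and /u/, so it spirantizes to the fricative [x]. /k/ is a stop between vowels /e/ and /a/, so it spirantizes to the fricative [x]. /nokuurauriekaubv/ → noxuurauriexaubv.
Rule 3 (pre-rhotic lowering): /u/ is a high vowel immediately before /r/, so it lowers to [o]. /u/ is a high vowel immediately before /r/, so it lowers to [o]. /noxuurauriexaubv/ → noxuoraoriexaubv.
Rule 4 (final cluster simplification): /v/ is the second consonant of a word-final cluster /bv/, so it deletes. /noxuoraoriexaubv/ → noxuoraoriexaub.

noxuoraoriexaub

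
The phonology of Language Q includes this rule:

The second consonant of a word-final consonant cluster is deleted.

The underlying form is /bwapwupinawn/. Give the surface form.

bwapwupinaw

/n/ is the second consonant of a word-final cluster /wn/, so it deletes.
The other instances of /b/, /w/, /p/, /n/ do not occur in the required environment and remain unchanged.
Surface form: [bwapwupinaw].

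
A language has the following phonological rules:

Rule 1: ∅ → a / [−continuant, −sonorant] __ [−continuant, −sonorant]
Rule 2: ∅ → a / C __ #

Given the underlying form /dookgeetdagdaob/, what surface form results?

dookageetadagadaoba

Rule 1 (stop-cluster a-epenthesis): /k/ and /g/ form a stop–stop cluster, so [a] is inserted between them. /t/ and /d/ form a stop–stop cluster, so [a] is inserted between them. /g/ and /d/ form a stop–stop cluster, so [a] is inserted between them. /dookgeetdagdaob/ → dookageetadagadaob.
Rule 2 (final a-epenthesis): the form ends in the consonant /b/, so [a] is inserted word-finally. /dookageetadagadaob/ → dookageetadagadaoba.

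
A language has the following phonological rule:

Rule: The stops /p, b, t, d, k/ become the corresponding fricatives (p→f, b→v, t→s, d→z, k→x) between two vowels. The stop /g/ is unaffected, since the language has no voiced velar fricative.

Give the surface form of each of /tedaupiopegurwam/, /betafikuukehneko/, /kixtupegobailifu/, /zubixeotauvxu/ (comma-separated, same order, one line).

/tedaupiopegurwam/: /d/ is a stop between vowels /e/ and /a/, so it spirantizes to the fricative [z]. /p/ is a stop between vowels /u/ and /i/, so it spirantizes to the fricative [f]. /p/ is a stop between vowels /o/ and /e/, so it spirantizes to the fricative [f]. → [tezaufiofegurwam].
/betafikuukehneko/: /t/ is a stop between vowels /e/ and /a/, so it spirantizes to the fricative [s]. /k/ is a stop between vowels /i/ and /u/, so it spirantizes to the fricative [x]. /k/ is a stop between vowels /u/ and /e/, so it spirantizes to the fricative [x]. /k/ is a stop between vowels /e/ and /o/, so it spirantizes to the fricative [x]. → [besafixuuxehnexo].
/kixtupegobailifu/: /p/ is a stop between vowels /u/ and /e/, so it spirantizes to the fricative [f]. /b/ is a stop between vowels /o/ and /a/, so it spirantizes to the fricative [v]. → [kixtufegovailifu].
/zubixeotauvxu/: /b/ is a stop between vowels /u/ and /i/, so it spirantizes to the fricative [v]. /t/ is a stop between vowels /o/ and /a/, so it spirantizes to the fricative [s]. → [zuvixeosauvxu].

tezaufiofegurwam, besafixuuxehnexo, kixtufegovailifu, zuvixeosauvxu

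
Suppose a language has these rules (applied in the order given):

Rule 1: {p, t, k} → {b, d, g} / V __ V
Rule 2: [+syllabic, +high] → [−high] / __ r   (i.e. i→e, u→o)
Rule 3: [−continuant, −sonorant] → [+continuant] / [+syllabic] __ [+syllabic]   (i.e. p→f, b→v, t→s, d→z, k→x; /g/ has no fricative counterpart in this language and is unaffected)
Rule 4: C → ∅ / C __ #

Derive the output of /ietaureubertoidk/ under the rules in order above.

Rule 1 (intervocalic voicing): /t/ is a voiceless stop between vowels /e/ and /a/, so it voices to [d]. /ietaureubertoidk/ → iedaureubertoidk.
Rule 2 (pre-rhotic lowering): /u/ is a high vowel immediately before /r/, so it lowers to [o]. /iedaureubertoidk/ → iedaoreubertoidk.
Rule 3 (intervocalic spirantization): /d/ is a stop between vowels /e/ and /a/, so it spirantizes to the fricative [z]. /b/ is a stop between vowels /u/ and /e/, so it spirantizes to the fricative [v]. /iedaoreubertoidk/ → iezaoreuvertoidk.
Rule 4 (final cluster simplification): /k/ is the second consonant of a word-final cluster /dk/, so it deletes. /iezaoreuvertoidk/ → iezaoreuvertoid.

iezaoreuvertoid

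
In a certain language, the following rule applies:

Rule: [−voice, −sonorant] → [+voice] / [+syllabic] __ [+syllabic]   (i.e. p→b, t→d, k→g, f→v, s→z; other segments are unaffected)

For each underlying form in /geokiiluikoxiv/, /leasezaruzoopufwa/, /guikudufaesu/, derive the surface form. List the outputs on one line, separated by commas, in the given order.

/geokiiluikoxiv/: /k/ is a voiceless obstruent between vowels /o/ and /i/, so it voices to [g]. /k/ is a voiceless obstruent between vowels /i/ and /o/, so it voices to [g]. → [geogiiluigoxiv].
/leasezaruzoopufwa/: /s/ is a voiceless obstruent between vowels /a/ and /e/, so it voices to [z]. /p/ is a voiceless obstruent between vowels /o/ and /u/, so it voices to [b]. → [leazezaruzoobufwa].
/guikudufaesu/: /k/ is a voiceless obstruent between vowels /i/ and /u/, so it voices to [g]. /f/ is a voiceless obstruent between vowels /u/ and /a/, so it voices to [v]. /s/ is a voiceless obstruent between vowels /e/ and /u/, so it voices to [z]. → [guiguduvaezu].

geogiiluigoxiv, leazezaruzoobufwa, guiguduvaezu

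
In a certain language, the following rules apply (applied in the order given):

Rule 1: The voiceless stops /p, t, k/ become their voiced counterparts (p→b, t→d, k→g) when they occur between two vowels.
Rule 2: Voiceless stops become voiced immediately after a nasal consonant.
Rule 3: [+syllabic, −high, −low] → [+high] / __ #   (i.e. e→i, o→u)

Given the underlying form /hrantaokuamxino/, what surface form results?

Rule 1 (intervocalic voicing): /k/ is a voiceless stop between vowels /o/ and /u/, so it voices to [g]. /hrantaokuamxino/ → hrantaoguamxino.
Rule 2 (post-nasal voicing): /t/ is a voiceless stop immediately after the nasal /n/, so it voices to [d]. /hrantaoguamxino/ → hrandaoguamxino.
Rule 3 (final vowel raising): /o/ is a mid vowel in word-final position, so it raises to [u]. /hrandaoguamxino/ → hrandaoguamxinu.

hrandaoguamxinu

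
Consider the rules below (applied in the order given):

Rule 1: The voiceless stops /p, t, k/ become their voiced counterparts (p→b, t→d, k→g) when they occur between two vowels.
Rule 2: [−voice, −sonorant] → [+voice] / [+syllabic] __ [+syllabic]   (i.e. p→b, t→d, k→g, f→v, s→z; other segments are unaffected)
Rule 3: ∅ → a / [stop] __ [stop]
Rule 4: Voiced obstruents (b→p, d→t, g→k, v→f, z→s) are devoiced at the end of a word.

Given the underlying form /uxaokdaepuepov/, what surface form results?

Rule 1 (intervocalic voicing): /p/ is a voiceless stop between vowels /e/ and /u/, so it voices to [b]. /p/ is a voiceless stop between vowels /e/ and /o/, so it voices to [b]. /uxaokdaepuepov/ → uxaokdaebuebov.
Rule 2 (intervocalic voicing): no segment meets the environment; /uxaokdaebuebov/ is unchanged.
Rule 3 (stop-cluster a-epenthesis): /k/ and /d/ form a stop–stop cluster, so [a] is inserted between them. /uxaokdaebuebov/ → uxaokadaebuebov.
Rule 4 (final devoicing): /v/ is a voiced obstruent in word-final position, so it devoices to [f]. /uxaokadaebuebov/ → uxaokadaebuebof.

uxaokadaebuebof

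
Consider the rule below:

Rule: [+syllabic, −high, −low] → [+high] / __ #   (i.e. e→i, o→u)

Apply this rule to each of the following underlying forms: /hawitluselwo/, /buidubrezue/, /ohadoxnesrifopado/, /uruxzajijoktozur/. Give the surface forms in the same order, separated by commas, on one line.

/hawitluselwo/: /o/ is a mid vowel in word-final position, so it raises to [u]. → [hawitluselwu].
/buidubrezue/: /e/ is a mid vowel in word-final position, so it raises to [i]. → [buidubrezui].
/ohadoxnesrifopado/: /o/ is a mid vowel in word-final position, so it raises to [u]. → [ohadoxnesrifopadu].
/uruxzajijoktozur/: the rule's environment is not met; surfaces unchanged as [uruxzajijoktozur].

hawitluselwu, buidubrezui, ohadoxnesrifopadu, uruxzajijoktozur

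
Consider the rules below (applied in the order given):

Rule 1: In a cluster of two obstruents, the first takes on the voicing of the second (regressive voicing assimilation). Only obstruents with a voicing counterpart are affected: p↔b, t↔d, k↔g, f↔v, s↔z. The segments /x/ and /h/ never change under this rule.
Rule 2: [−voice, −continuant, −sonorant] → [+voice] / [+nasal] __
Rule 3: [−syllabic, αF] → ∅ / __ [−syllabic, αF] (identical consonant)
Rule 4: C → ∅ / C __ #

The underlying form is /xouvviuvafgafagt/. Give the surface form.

Rule 1 (regressive voicing assimilation): /f/ precedes the voiced obstruent /g/, so it voices to [v] by assimilation. /g/ precedes the voiceless obstruent /t/, so it devoices to [k] by assimilation. /xouvviuvafgafagt/ → xouvviuvavgafakt.
Rule 2 (post-nasal voicing): no segment meets the environment; /xouvviuvavgafakt/ is unchanged.
Rule 3 (degemination): /vv/ is a geminate; the first /v/ deletes. /xouvviuvavgafakt/ → xouviuvavgafakt.
Rule 4 (final cluster simplification): /t/ is the second consonant of a word-final cluster /kt/, so it deletes. /xouviuvavgafakt/ → xouviuvavgafak.

xouviuvavgafak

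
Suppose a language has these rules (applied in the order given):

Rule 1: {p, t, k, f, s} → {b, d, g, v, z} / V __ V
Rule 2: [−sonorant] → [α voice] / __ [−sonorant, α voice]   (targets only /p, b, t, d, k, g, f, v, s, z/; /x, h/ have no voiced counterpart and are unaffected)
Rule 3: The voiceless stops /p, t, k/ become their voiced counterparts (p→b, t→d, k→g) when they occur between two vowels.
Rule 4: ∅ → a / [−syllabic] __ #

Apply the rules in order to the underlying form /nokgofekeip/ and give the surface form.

noggovegeipa

Rule 1 (intervocalic voicing): /f/ is a voiceless obstruent between vowels /o/ and /e/, so it voices to [v]. /k/ is a voiceless obstruent between vowels /e/ and /e/, so it voices to [g]. /nokgofekeip/ → nokgovegeip.
Rule 2 (regressive voicing assimilation): /k/ precedes the voiced obstruent /g/, so it voices to [g] by assimilation. /nokgovegeip/ → noggovegeip.
Rule 3 (intervocalic voicing): no segment meets the environment; /noggovegeip/ is unchanged.
Rule 4 (final a-epenthesis): the form ends in the consonant /p/, so [a] is inserted word-finally. /noggovegeip/ → noggovegeipa.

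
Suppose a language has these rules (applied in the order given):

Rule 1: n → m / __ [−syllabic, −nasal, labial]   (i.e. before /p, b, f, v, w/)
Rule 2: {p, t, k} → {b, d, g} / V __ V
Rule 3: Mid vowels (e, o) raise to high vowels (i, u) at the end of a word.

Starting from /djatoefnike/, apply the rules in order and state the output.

djadoefnigi

Rule 1 (nasal place assimilation): no segment meets the environment; /djatoefnike/ is unchanged.
Rule 2 (intervocalic voicing): /t/ is a voiceless stop between vowels /a/ and /o/, so it voices to [d]. /k/ is a voiceless stop between vowels /i/ and /e/, so it voices to [g]. /djatoefnike/ → djadoefnige.
Rule 3 (final vowel raising): /e/ is a mid vowel in word-final position, so it raises to [i]. /djadoefnige/ → djadoefnigi.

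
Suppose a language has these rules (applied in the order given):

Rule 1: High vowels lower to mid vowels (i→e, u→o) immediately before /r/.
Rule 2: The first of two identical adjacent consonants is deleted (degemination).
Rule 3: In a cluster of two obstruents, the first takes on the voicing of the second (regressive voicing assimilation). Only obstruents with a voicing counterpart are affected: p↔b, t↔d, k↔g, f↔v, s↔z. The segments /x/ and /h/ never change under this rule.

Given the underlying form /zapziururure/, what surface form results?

zabziororore

Rule 1 (pre-rhotic lowering): /u/ is a high vowel immediately before /r/, so it lowers to [o]. /u/ is a high vowel immediately before /r/, so it lowers to [o]. /u/ is a high vowel immediately before /r/, so it lowers to [o]. /zapziururure/ → zapziororore.
Rule 2 (degemination): no segment meets the environment; /zapziororore/ is unchanged.
Rule 3 (regressive voicing assimilation): /p/ precedes the voiced obstruent /z/, so it voices to [b] by assimilation. /zapziororore/ → zabziororore.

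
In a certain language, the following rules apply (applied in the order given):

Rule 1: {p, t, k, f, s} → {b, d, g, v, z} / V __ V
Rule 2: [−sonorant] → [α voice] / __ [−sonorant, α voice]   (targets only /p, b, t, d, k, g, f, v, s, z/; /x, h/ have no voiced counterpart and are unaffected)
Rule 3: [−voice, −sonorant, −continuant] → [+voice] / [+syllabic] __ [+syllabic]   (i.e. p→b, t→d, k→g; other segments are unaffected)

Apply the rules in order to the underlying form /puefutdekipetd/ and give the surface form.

Rule 1 (intervocalic voicing): /f/ is a voiceless obstruent between vowels /e/ and /u/, so it voices to [v]. /k/ is a voiceless obstruent between vowels /e/ and /i/, so it voices to [g]. /p/ is a voiceless obstruent between vowels /i/ and /e/, so it voices to [b]. /puefutdekipetd/ → puevutdegibetd.
Rule 2 (regressive voicing assimilation): /t/ precedes the voiced obstruent /d/, so it voices to [d] by assimilation. /t/ precedes the voiced obstruent /d/, so it voices to [d] by assimilation. /puevutdegibetd/ → puevuddegibedd.
Rule 3 (intervocalic voicing): no segment meets the environment; /puevuddegibedd/ is unchanged.

puevuddegibedd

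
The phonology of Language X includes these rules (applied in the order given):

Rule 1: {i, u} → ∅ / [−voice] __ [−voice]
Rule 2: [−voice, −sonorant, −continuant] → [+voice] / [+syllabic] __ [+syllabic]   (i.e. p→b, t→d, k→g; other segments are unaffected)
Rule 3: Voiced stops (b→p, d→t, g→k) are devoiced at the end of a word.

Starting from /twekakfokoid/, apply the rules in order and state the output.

Rule 1 (high vowel syncope): no segment meets the environment; /twekakfokoid/ is unchanged.
Rule 2 (intervocalic voicing): /k/ is a voiceless stop between vowels /e/ and /a/, so it voices to [g]. /k/ is a voiceless stop between vowels /o/ and /o/, so it voices to [g]. /twekakfokoid/ → twegakfogoid.
Rule 3 (final devoicing): /d/ is a voiced stop in word-final position, so it devoices to [t]. /twegakfogoid/ → twegakfogoit.

twegakfogoit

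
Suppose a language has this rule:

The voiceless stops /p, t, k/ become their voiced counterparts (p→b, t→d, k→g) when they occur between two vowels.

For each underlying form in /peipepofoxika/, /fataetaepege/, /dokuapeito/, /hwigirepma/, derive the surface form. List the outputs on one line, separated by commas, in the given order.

peibebofoxiga, fadaedaebege, doguabeido, hwigirepma

/peipepofoxika/: /p/ is a voiceless stop between vowels /i/ and /e/, so it voices to [b]. /p/ is a voiceless stop between vowels /e/ and /o/, so it voices to [b]. /k/ is a voiceless stop between vowels /i/ and /a/, so it voices to [g]. → [peibebofoxiga].
/fataetaepege/: /t/ is a voiceless stop between vowels /a/ and /a/, so it voices to [d]. /t/ is a voiceless stop between vowels /e/ and /a/, so it voices to [d]. /p/ is a voiceless stop between vowels /e/ and /e/, so it voices to [b]. → [fadaedaebege].
/dokuapeito/: /k/ is a voiceless stop between vowels /o/ and /u/, so it voices to [g]. /p/ is a voiceless stop between vowels /a/ and /e/, so it voices to [b]. /t/ is a voiceless stop between vowels /i/ and /o/, so it voices to [d]. → [doguabeido].
/hwigirepma/: the rule's environment is not met; surfaces unchanged as [hwigirepma].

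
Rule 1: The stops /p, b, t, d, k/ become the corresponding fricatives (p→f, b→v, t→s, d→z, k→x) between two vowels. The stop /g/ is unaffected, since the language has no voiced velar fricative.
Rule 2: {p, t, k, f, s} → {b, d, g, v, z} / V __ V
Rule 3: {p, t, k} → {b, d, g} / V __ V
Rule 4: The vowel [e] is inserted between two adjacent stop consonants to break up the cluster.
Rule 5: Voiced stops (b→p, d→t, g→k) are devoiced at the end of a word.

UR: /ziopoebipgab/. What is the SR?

Rule 1 (intervocalic spirantization): /p/ is a stop between vowels /o/ and /o/, so it spirantizes to the fricative [f]. /b/ is a stop between vowels /e/ and /i/, so it spirantizes to the fricative [v]. /ziopoebipgab/ → ziofoevipgab.
Rule 2 (intervocalic voicing): /f/ is a voiceless obstruent between vowels /o/ and /o/, so it voices to [v]. /ziofoevipgab/ → ziovoevipgab.
Rule 3 (intervocalic voicing): no segment meets the environment; /ziovoevipgab/ is unchanged.
Rule 4 (stop-cluster e-epenthesis): /p/ and /g/ form a stop–stop cluster, so [e] is inserted between them. /ziovoevipgab/ → ziovoevipegab.
Rule 5 (final devoicing): /b/ is a voiced stop in word-final position, so it devoices to [p]. /ziovoevipegab/ → ziovoevipegap.

ziovoevipegap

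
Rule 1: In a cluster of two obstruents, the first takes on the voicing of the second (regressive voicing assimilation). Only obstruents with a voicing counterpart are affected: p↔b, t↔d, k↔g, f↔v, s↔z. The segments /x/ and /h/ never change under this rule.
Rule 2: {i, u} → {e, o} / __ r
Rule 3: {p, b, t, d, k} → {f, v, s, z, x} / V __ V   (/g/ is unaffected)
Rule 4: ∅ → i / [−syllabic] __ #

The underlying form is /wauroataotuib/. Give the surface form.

Rule 1 (regressive voicing assimilation): no segment meets the environment; /wauroataotuib/ is unchanged.
Rule 2 (pre-rhotic lowering): /u/ is a high vowel immediately before /r/, so it lowers to [o]. /wauroataotuib/ → waoroataotuib.
Rule 3 (intervocalic spirantization): /t/ is a stop between vowels /a/ and /a/, so it spirantizes to the fricative [s]. /t/ is a stop between vowels /o/ and /u/, so it spirantizes to the fricative [s]. /waoroataotuib/ → waoroasaosuib.
Rule 4 (final i-epenthesis): the form ends in the consonant /b/, so [i] is inserted word-finally. /waoroasaosuib/ → waoroasaosuibi.

waoroasaosuibi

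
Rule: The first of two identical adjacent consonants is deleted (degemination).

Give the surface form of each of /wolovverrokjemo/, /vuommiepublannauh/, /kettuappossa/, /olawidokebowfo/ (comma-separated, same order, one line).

woloverokjemo, vuomiepublanauh, ketuaposa, olawidokebowfo

/wolovverrokjemo/: /vv/ is a geminate; the first /v/ deletes. /rr/ is a geminate; the first /r/ deletes. → [woloverokjemo].
/vuommiepublannauh/: /mm/ is a geminate; the first /m/ deletes. /nn/ is a geminate; the first /n/ deletes. → [vuomiepublanauh].
/kettuappossa/: /tt/ is a geminate; the first /t/ deletes. /pp/ is a geminate; the first /p/ deletes. /ss/ is a geminate; the first /s/ deletes. → [ketuaposa].
/olawidokebowfo/: the rule's environment is not met; surfaces unchanged as [olawidokebowfo].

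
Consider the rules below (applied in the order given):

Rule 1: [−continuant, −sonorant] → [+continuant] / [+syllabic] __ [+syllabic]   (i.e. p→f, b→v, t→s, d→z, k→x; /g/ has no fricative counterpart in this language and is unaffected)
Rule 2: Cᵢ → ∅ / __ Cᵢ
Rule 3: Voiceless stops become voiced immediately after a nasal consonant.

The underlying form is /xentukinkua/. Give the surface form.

xenduxingua

Rule 1 (intervocalic spirantization): /k/ is a stop between vowels /u/ and /i/, so it spirantizes to the fricative [x]. /xentukinkua/ → xentuxinkua.
Rule 2 (degemination): no segment meets the environment; /xentuxinkua/ is unchanged.
Rule 3 (post-nasal voicing): /t/ is a voiceless stop immediately after the nasal /n/, so it voices to [d]. /k/ is a voiceless stop immediately after the nasal /n/, so it voices to [g]. /xentuxinkua/ → xenduxingua.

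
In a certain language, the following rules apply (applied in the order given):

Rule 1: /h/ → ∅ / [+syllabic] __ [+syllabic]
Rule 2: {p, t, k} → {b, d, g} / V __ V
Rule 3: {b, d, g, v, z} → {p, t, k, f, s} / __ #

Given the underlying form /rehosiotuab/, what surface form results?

reosioduap

Rule 1 (intervocalic h-deletion): /h/ occurs between vowels /e/ and /o/, so it deletes. /rehosiotuab/ → reosiotuab.
Rule 2 (intervocalic voicing): /t/ is a voiceless stop between vowels /o/ and /u/, so it voices to [d]. /reosiotuab/ → reosioduab.
Rule 3 (final devoicing): /b/ is a voiced obstruent in word-final position, so it devoices to [p]. /reosioduab/ → reosioduap.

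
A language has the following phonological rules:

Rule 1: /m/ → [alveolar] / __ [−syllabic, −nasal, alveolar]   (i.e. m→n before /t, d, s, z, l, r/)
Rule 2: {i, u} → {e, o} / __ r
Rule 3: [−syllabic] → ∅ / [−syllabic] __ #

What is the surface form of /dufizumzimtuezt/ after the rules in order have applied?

dufizunzintuez

Rule 1 (nasal place assimilation): /m/ precedes the alveolar consonant /z/, so it assimilates in place to [n]. /m/ precedes the alveolar consonant /t/, so it assimilates in place to [n]. /dufizumzimtuezt/ → dufizunzintuezt.
Rule 2 (pre-rhotic lowering): no segment meets the environment; /dufizunzintuezt/ is unchanged.
Rule 3 (final cluster simplification): /t/ is the second consonant of a word-final cluster /zt/, so it deletes. /dufizunzintuezt/ → dufizunzintuez.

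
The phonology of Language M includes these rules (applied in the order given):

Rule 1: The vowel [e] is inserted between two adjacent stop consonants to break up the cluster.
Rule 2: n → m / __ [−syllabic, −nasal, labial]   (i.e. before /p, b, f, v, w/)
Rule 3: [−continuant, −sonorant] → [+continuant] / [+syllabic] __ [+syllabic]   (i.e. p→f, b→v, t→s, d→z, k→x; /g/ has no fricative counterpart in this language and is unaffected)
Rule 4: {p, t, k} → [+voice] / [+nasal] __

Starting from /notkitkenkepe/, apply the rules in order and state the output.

nosexisexengefe

Rule 1 (stop-cluster e-epenthesis): /t/ and /k/ form a stop–stop cluster, so [e] is inserted between them. /t/ and /k/ form a stop–stop cluster, so [e] is inserted between them. /notkitkenkepe/ → notekitekenkepe.
Rule 2 (nasal place assimilation): no segment meets the environment; /notekitekenkepe/ is unchanged.
Rule 3 (intervocalic spirantization): /t/ is a stop between vowels /o/ and /e/, so it spirantizes to the fricative [s]. /k/ is a stop between vowels /e/ and /i/, so it spirantizes to the fricative [x]. /t/ is a stop between vowels /i/ and /e/, so it spirantizes to the fricative [s]. /k/ is a stop between vowels /e/ and /e/, so it spirantizes to the fricative [x]. /p/ is a stop between vowels /e/ and /e/, so it spirantizes to the fricative [f]. /notekitekenkepe/ → nosexisexenkefe.
Rule 4 (post-nasal voicing): /k/ is a voiceless stop immediately after the nasal /n/, so it voices to [g]. /nosexisexenkefe/ → nosexisexengefe.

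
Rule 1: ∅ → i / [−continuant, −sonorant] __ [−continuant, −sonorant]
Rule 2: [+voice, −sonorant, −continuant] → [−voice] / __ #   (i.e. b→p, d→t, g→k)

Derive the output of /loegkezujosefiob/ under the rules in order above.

loegikezujosefiop

Rule 1 (stop-cluster i-epenthesis): /g/ and /k/ form a stop–stop cluster, so [i] is inserted between them. /loegkezujosefiob/ → loegikezujosefiob.
Rule 2 (final devoicing): /b/ is a voiced stop in word-final position, so it devoices to [p]. /loegikezujosefiob/ → loegikezujosefiop.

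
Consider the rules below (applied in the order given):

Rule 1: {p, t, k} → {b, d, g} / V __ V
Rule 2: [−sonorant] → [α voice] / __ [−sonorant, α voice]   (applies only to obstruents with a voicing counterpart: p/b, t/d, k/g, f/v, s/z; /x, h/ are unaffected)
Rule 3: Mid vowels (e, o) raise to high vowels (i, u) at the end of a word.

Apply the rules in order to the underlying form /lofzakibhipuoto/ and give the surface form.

Rule 1 (intervocalic voicing): /k/ is a voiceless stop between vowels /a/ and /i/, so it voices to [g]. /p/ is a voiceless stop between vowels /i/ and /u/, so it voices to [b]. /t/ is a voiceless stop between vowels /o/ and /o/, so it voices to [d]. /lofzakibhipuoto/ → lofzagibhibuodo.
Rule 2 (regressive voicing assimilation): /f/ precedes the voiced obstruent /z/, so it voices to [v] by assimilation. /b/ precedes the voiceless obstruent /h/, so it devoices to [p] by assimilation. /lofzagibhibuodo/ → lovzagiphibuodo.
Rule 3 (final vowel raising): /o/ is a mid vowel in word-final position, so it raises to [u]. /lovzagiphibuodo/ → lovzagiphibuodu.

lovzagiphibuodu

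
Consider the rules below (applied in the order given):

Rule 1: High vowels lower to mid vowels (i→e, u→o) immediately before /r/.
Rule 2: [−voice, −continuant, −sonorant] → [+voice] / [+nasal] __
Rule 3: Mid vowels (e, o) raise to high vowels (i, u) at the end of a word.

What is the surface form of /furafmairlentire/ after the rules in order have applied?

forafmaerlenderi

Rule 1 (pre-rhotic lowering): /u/ is a high vowel immediately before /r/, so it lowers to [o]. /i/ is a high vowel immediately before /r/, so it lowers to [e]. /i/ is a high vowel immediately before /r/, so it lowers to [e]. /furafmairlentire/ → forafmaerlentere.
Rule 2 (post-nasal voicing): /t/ is a voiceless stop immediately after the nasal /n/, so it voices to [d]. /forafmaerlentere/ → forafmaerlendere.
Rule 3 (final vowel raising): /e/ is a mid vowel in word-final position, so it raises to [i]. /forafmaerlendere/ → forafmaerlenderi.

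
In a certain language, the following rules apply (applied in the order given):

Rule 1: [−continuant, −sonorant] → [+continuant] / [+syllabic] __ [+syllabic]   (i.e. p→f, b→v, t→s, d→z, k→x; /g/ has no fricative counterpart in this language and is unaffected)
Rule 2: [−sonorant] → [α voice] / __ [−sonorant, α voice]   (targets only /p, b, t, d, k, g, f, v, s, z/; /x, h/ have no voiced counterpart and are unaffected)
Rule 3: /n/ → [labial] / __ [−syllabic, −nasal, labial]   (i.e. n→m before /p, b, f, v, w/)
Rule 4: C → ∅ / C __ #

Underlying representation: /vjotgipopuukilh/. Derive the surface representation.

Rule 1 (intervocalic spirantization): /p/ is a stop between vowels /i/ and /o/, so it spirantizes to the fricative [f]. /p/ is a stop between vowels /o/ and /u/, so it spirantizes to the fricative [f]. /k/ is a stop between vowels /u/ and /i/, so it spirantizes to the fricative [x]. /vjotgipopuukilh/ → vjotgifofuuxilh.
Rule 2 (regressive voicing assimilation): /t/ precedes the voiced obstruent /g/, so it voices to [d] by assimilation. /vjotgifofuuxilh/ → vjodgifofuuxilh.
Rule 3 (nasal place assimilation): no segment meets the environment; /vjodgifofuuxilh/ is unchanged.
Rule 4 (final cluster simplification): /h/ is the second consonant of a word-final cluster /lh/, so it deletes. /vjodgifofuuxilh/ → vjodgifofuuxil.

vjodgifofuuxil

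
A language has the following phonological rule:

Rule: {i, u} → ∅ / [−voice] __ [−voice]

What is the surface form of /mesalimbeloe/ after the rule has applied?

No segment of /mesalimbeloe/ meets the structural description of the rule, so the form surfaces unchanged.

mesalimbeloe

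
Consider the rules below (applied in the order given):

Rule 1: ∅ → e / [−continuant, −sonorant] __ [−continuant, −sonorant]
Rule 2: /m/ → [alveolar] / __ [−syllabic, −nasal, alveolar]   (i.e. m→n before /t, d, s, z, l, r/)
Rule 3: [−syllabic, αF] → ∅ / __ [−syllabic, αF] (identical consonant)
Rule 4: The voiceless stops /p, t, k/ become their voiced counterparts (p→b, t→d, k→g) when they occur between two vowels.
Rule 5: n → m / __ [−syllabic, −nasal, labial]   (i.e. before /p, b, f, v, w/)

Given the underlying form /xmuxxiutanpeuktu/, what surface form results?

xmuxiudampeugedu

Rule 1 (stop-cluster e-epenthesis): /k/ and /t/ form a stop–stop cluster, so [e] is inserted between them. /xmuxxiutanpeuktu/ → xmuxxiutanpeuketu.
Rule 2 (nasal place assimilation): no segment meets the environment; /xmuxxiutanpeuketu/ is unchanged.
Rule 3 (degemination): /xx/ is a geminate; the first /x/ deletes. /xmuxxiutanpeuketu/ → xmuxiutanpeuketu.
Rule 4 (intervocalic voicing): /t/ is a voiceless stop between vowels /u/ and /a/, so it voices to [d]. /k/ is a voiceless stop between vowels /u/ and /e/, so it voices to [g]. /t/ is a voiceless stop between vowels /e/ and /u/, so it voices to [d]. /xmuxiutanpeuketu/ → xmuxiudanpeugedu.
Rule 5 (nasal place assimilation): /n/ precedes the labial consonant /p/, so it assimilates in place to [m]. /xmuxiudanpeugedu/ → xmuxiudampeugedu.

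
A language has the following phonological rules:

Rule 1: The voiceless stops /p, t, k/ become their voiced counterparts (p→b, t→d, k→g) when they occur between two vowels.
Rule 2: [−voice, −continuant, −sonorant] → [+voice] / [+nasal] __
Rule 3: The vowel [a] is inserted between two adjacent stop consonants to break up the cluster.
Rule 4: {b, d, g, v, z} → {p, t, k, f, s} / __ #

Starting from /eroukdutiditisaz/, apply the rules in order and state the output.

eroukadudididisas

Rule 1 (intervocalic voicing): /t/ is a voiceless stop between vowels /u/ and /i/, so it voices to [d]. /t/ is a voiceless stop between vowels /i/ and /i/, so it voices to [d]. /eroukdutiditisaz/ → eroukdudididisaz.
Rule 2 (post-nasal voicing): no segment meets the environment; /eroukdudididisaz/ is unchanged.
Rule 3 (stop-cluster a-epenthesis): /k/ and /d/ form a stop–stop cluster, so [a] is inserted between them. /eroukdudididisaz/ → eroukadudididisaz.
Rule 4 (final devoicing): /z/ is a voiced obstruent in word-final position, so it devoices to [s]. /eroukadudididisaz/ → eroukadudididisas.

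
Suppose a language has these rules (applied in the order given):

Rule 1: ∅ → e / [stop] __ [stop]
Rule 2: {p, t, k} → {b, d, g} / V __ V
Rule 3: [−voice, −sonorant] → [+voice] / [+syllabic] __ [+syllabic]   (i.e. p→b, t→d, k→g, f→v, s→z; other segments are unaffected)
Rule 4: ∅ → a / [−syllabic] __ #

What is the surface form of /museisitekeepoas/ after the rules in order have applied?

Rule 1 (stop-cluster e-epenthesis): no segment meets the environment; /museisitekeepoas/ is unchanged.
Rule 2 (intervocalic voicing): /t/ is a voiceless stop between vowels /i/ and /e/, so it voices to [d]. /k/ is a voiceless stop between vowels /e/ and /e/, so it voices to [g]. /p/ is a voiceless stop between vowels /e/ and /o/, so it voices to [b]. /museisitekeepoas/ → museisidegeeboas.
Rule 3 (intervocalic voicing): /s/ is a voiceless obstruent between vowels /u/ and /e/, so it voices to [z]. /s/ is a voiceless obstruent between vowels /i/ and /i/, so it voices to [z]. /museisidegeeboas/ → muzeizidegeeboas.
Rule 4 (final a-epenthesis): the form ends in the consonant /s/, so [a] is inserted word-finally. /muzeizidegeeboas/ → muzeizidegeeboasa.

muzeizidegeeboasa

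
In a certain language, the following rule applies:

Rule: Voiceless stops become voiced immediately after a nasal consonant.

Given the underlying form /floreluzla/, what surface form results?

No segment of /floreluzla/ meets the structural description of the rule, so the form surfaces unchanged.

floreluzla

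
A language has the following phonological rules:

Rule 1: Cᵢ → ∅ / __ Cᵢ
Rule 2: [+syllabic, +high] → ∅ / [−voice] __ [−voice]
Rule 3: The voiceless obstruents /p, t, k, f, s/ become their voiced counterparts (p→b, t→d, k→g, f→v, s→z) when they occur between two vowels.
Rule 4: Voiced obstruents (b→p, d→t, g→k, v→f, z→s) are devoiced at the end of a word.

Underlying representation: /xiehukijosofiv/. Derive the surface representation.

xiehkijozovif

Rule 1 (degemination): no segment meets the environment; /xiehukijosofiv/ is unchanged.
Rule 2 (high vowel syncope): /u/ is a high vowel flanked by voiceless consonants /h/ and /k/, so it deletes. /xiehukijosofiv/ → xiehkijosofiv.
Rule 3 (intervocalic voicing): /s/ is a voiceless obstruent between vowels /o/ and /o/, so it voices to [z]. /f/ is a voiceless obstruent between vowels /o/ and /i/, so it voices to [v]. /xiehkijosofiv/ → xiehkijozoviv.
Rule 4 (final devoicing): /v/ is a voiced obstruent in word-final position, so it devoices to [f]. /xiehkijozoviv/ → xiehkijozovif.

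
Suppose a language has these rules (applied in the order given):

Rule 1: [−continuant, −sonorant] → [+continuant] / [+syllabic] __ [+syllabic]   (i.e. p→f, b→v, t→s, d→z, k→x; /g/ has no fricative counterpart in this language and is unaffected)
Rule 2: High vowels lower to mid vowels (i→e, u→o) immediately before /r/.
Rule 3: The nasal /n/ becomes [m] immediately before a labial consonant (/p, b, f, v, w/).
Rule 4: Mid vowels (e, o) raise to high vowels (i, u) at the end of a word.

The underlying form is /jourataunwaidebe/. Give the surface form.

Rule 1 (intervocalic spirantization): /t/ is a stop between vowels /a/ and /a/, so it spirantizes to the fricative [s]. /d/ is a stop between vowels /i/ and /e/, so it spirantizes to the fricative [z]. /b/ is a stop between vowels /e/ and /e/, so it spirantizes to the fricative [v]. /jourataunwaidebe/ → jourasaunwaizeve.
Rule 2 (pre-rhotic lowering): /u/ is a high vowel immediately before /r/, so it lowers to [o]. /jourasaunwaizeve/ → joorasaunwaizeve.
Rule 3 (nasal place assimilation): /n/ precedes the labial consonant /w/, so it assimilates in place to [m]. /joorasaunwaizeve/ → joorasaumwaizeve.
Rule 4 (final vowel raising): /e/ is a mid vowel in word-final position, so it raises to [i]. /joorasaumwaizeve/ → joorasaumwaizevi.

joorasaumwaizevi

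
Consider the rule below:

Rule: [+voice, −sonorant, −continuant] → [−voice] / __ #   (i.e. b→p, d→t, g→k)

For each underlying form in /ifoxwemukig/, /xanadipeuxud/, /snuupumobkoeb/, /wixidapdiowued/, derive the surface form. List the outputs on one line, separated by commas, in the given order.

ifoxwemukik, xanadipeuxut, snuupumobkoep, wixidapdiowuet

/ifoxwemukig/: /g/ is a voiced stop in word-final position, so it devoices to [k]. → [ifoxwemukik].
/xanadipeuxud/: /d/ is a voiced stop in word-final position, so it devoices to [t]. → [xanadipeuxut].
/snuupumobkoeb/: /b/ is a voiced stop in word-final position, so it devoices to [p]. → [snuupumobkoep].
/wixidapdiowued/: /d/ is a voiced stop in word-final position, so it devoices to [t]. → [wixidapdiowuet].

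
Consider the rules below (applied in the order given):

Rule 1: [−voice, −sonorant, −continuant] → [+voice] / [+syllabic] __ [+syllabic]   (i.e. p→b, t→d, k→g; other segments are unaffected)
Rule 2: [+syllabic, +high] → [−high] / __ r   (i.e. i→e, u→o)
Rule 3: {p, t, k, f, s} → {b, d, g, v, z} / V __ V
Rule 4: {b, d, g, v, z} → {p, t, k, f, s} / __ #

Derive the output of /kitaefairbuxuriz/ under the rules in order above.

Rule 1 (intervocalic voicing): /t/ is a voiceless stop between vowels /i/ and /a/, so it voices to [d]. /kitaefairbuxuriz/ → kidaefairbuxuriz.
Rule 2 (pre-rhotic lowering): /i/ is a high vowel immediately before /r/, so it lowers to [e]. /u/ is a high vowel immediately before /r/, so it lowers to [o]. /kidaefairbuxuriz/ → kidaefaerbuxoriz.
Rule 3 (intervocalic voicing): /f/ is a voiceless obstruent between vowels /e/ and /a/, so it voices to [v]. /kidaefaerbuxoriz/ → kidaevaerbuxoriz.
Rule 4 (final devoicing): /z/ is a voiced obstruent in word-final position, so it devoices to [s]. /kidaevaerbuxoriz/ → kidaevaerbuxoris.

kidaevaerbuxoris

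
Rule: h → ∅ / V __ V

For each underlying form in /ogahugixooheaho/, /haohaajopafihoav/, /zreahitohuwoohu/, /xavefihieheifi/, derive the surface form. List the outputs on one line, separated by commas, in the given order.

/ogahugixooheaho/: /h/ occurs between vowels /a/ and /u/, so it deletes. /h/ occurs between vowels /o/ and /e/, so it deletes. /h/ occurs between vowels /a/ and /o/, so it deletes. → [ogaugixooeao].
/haohaajopafihoav/: /h/ occurs between vowels /o/ and /a/, so it deletes. /h/ occurs between vowels /i/ and /o/, so it deletes. → [haoaajopafioav].
/zreahitohuwoohu/: /h/ occurs between vowels /a/ and /i/, so it deletes. /h/ occurs between vowels /o/ and /u/, so it deletes. /h/ occurs between vowels /o/ and /u/, so it deletes. → [zreaitouwoou].
/xavefihieheifi/: /h/ occurs between vowels /i/ and /i/, so it deletes. /h/ occurs between vowels /e/ and /e/, so it deletes. → [xavefiieeifi].

ogaugixooeao, haoaajopafioav, zreaitouwoou, xavefiieeifi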